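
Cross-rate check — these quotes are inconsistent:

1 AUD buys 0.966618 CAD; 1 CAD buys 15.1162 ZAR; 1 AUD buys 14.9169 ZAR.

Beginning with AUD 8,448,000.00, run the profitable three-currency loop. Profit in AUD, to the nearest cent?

Profitable loop is AUD → ZAR → CAD → AUD:
AUD 8,448,000.00 × 14.9169 = ZAR 126,017,971.20
ZAR 126,017,971.20 ÷ 15.1162 = CAD 8,336,617.09
CAD 8,336,617.09 ÷ 0.966618 = AUD 8,624,520.84
Profit = AUD 8,624,520.84 − AUD 8,448,000.00

Profit: AUD 176,520.84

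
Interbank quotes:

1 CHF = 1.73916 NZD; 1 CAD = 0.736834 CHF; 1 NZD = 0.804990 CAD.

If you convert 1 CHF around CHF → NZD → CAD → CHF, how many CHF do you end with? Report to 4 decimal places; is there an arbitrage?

1.0316 (arbitrage exists)

Around CHF → NZD → CAD → CHF: 1 × 1.73916 × 0.804990 × 0.736834 = 1.031572
Product > 1; profitable direction is CHF → NZD → CAD → CHF.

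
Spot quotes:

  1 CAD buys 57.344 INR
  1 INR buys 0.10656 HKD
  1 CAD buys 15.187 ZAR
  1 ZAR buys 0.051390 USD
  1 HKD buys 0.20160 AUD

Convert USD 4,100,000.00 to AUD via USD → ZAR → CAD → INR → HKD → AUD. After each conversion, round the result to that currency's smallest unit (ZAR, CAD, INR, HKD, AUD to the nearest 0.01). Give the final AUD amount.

USD 4,100,000.00 ÷ 0.051390 = ZAR 79,782,058.77
ZAR 79,782,058.77 ÷ 15.187 = CAD 5,253,312.62
CAD 5,253,312.62 × 57.344 = INR 301,245,958.88
INR 301,245,958.88 × 0.10656 = HKD 32,100,769.38
HKD 32,100,769.38 × 0.20160 = AUD 6,471,515.11

AUD 6,471,515.11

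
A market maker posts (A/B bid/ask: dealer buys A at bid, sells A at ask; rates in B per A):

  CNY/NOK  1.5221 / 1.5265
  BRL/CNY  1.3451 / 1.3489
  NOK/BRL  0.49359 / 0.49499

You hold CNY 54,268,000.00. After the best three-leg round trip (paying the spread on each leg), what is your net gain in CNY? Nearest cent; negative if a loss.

Net profit: CNY 573,323.53

Best loop CNY → NOK → BRL → CNY:
CNY 54,268,000.00 × 1.5221 (sell CNY at bid) = NOK 82,601,322.80
NOK 82,601,322.80 × 0.49359 (sell NOK at bid) = BRL 40,771,186.92
BRL 40,771,186.92 × 1.3451 (sell BRL at bid) = CNY 54,841,323.53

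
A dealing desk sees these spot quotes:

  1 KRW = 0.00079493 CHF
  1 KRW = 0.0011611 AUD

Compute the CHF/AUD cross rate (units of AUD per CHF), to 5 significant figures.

1 CHF ÷ 0.00079493 = 1257.97 KRW
1257.97 KRW × 0.0011611 = 1.46063 AUD

CHF/AUD = 1.4606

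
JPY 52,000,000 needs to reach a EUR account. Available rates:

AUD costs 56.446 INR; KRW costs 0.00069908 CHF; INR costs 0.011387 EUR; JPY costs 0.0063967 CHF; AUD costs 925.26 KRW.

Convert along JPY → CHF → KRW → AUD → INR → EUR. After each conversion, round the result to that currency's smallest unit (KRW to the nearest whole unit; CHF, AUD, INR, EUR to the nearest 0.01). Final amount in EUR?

EUR 330,530.20

JPY 52,000,000 × 0.0063967 = CHF 332,628.40
CHF 332,628.40 ÷ 0.00069908 = KRW 475,808,777
KRW 475,808,777 ÷ 925.26 = AUD 514,243.32
AUD 514,243.32 × 56.446 = INR 29,026,978.44
INR 29,026,978.44 × 0.011387 = EUR 330,530.20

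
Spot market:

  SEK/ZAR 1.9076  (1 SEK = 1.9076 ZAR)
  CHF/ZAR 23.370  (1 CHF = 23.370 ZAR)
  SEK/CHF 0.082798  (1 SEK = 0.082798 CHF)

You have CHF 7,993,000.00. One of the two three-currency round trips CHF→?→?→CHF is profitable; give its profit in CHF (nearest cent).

Profit: CHF 114,763.24

Profitable loop is CHF → ZAR → SEK → CHF:
CHF 7,993,000.00 × 23.370 = ZAR 186,796,410.00
ZAR 186,796,410.00 ÷ 1.9076 = SEK 97,922,211.16
SEK 97,922,211.16 × 0.082798 = CHF 8,107,763.24
Profit = CHF 8,107,763.24 − CHF 7,993,000.00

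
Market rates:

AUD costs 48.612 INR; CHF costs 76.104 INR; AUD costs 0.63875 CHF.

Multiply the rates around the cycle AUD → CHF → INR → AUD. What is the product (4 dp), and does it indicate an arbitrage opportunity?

1.0000 (no arbitrage)

Around AUD → CHF → INR → AUD: 1 × 0.63875 × 76.104 ÷ 48.612 = 0.999988
Product ≈ 1 (deviation 0.001%, within rounding noise).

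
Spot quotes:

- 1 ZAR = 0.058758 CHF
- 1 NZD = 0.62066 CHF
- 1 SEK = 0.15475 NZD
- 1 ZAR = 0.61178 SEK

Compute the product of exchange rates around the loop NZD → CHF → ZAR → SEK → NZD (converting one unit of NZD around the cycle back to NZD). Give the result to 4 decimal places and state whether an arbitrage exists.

1.0000 (no arbitrage)

Around NZD → CHF → ZAR → SEK → NZD: 1 × 0.62066 ÷ 0.058758 × 0.61178 × 0.15475 = 1.000029
Product ≈ 1 (deviation 0.003%, within rounding noise).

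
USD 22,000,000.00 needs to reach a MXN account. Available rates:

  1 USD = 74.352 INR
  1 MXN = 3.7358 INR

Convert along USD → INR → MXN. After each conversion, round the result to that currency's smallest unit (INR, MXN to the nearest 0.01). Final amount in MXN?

MXN 437,856,416.30

USD 22,000,000.00 × 74.352 = INR 1,635,744,000.00
INR 1,635,744,000.00 ÷ 3.7358 = MXN 437,856,416.30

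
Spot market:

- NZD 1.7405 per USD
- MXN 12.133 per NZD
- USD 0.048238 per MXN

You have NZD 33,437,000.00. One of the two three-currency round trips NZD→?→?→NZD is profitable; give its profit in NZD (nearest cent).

Profitable loop is NZD → MXN → USD → NZD:
NZD 33,437,000.00 × 12.133 = MXN 405,691,121.00
MXN 405,691,121.00 × 0.048238 = USD 19,569,728.29
USD 19,569,728.29 × 1.7405 = NZD 34,061,112.10
Profit = NZD 34,061,112.10 − NZD 33,437,000.00

Profit: NZD 624,112.10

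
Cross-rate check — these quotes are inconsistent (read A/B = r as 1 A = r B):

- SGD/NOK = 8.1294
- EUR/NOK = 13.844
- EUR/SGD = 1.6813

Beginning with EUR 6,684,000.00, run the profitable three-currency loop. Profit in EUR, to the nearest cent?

Profitable loop is EUR → NOK → SGD → EUR:
EUR 6,684,000.00 × 13.844 = NOK 92,533,296.00
NOK 92,533,296.00 ÷ 8.1294 = SGD 11,382,549.27
SGD 11,382,549.27 ÷ 1.6813 = EUR 6,770,088.19
Profit = EUR 6,770,088.19 − EUR 6,684,000.00

Profit: EUR 86,088.19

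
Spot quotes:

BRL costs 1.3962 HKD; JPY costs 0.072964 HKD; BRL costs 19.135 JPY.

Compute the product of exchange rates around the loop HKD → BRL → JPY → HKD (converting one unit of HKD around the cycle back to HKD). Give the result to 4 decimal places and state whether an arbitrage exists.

1.0000 (no arbitrage)

Around HKD → BRL → JPY → HKD: 1 ÷ 1.3962 × 19.135 × 0.072964 = 0.999976
Product ≈ 1 (deviation 0.002%, within rounding noise).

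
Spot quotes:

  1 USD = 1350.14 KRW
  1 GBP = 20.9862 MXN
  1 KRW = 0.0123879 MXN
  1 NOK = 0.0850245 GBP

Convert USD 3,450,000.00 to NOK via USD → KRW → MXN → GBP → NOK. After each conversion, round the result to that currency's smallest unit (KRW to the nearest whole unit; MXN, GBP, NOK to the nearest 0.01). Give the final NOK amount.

NOK 32,338,338.01

USD 3,450,000.00 × 1350.14 = KRW 4,657,983,000
KRW 4,657,983,000 × 0.0123879 = MXN 57,702,627.61
MXN 57,702,627.61 ÷ 20.9862 = GBP 2,749,551.02
GBP 2,749,551.02 ÷ 0.0850245 = NOK 32,338,338.01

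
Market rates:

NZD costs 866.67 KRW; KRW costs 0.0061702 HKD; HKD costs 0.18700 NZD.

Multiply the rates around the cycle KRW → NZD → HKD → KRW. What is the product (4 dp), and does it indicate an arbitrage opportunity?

Around KRW → NZD → HKD → KRW: 1 ÷ 866.67 ÷ 0.18700 ÷ 0.0061702 = 1.000012
Product ≈ 1 (deviation 0.001%, within rounding noise).

1.0000 (no arbitrage)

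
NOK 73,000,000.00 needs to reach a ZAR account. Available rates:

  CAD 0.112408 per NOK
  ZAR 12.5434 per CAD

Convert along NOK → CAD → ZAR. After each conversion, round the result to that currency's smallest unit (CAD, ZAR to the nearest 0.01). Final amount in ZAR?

ZAR 102,928,431.03

NOK 73,000,000.00 × 0.112408 = CAD 8,205,784.00
CAD 8,205,784.00 × 12.5434 = ZAR 102,928,431.03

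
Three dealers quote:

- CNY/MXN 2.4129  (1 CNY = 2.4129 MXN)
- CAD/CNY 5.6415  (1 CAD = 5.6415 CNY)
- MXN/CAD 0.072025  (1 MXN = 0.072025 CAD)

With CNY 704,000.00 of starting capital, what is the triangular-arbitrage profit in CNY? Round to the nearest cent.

Profit: CNY 14,051.31

Profitable loop is CNY → CAD → MXN → CNY:
CNY 704,000.00 ÷ 5.6415 = CAD 124,789.51
CAD 124,789.51 ÷ 0.072025 = MXN 1,732,586.00
MXN 1,732,586.00 ÷ 2.4129 = CNY 718,051.31
Profit = CNY 718,051.31 − CNY 704,000.00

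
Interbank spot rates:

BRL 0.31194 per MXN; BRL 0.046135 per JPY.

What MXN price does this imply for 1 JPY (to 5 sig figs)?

JPY/MXN = 0.14790

1 JPY × 0.046135 = 0.046135 BRL
0.046135 BRL ÷ 0.31194 = 0.147897 MXN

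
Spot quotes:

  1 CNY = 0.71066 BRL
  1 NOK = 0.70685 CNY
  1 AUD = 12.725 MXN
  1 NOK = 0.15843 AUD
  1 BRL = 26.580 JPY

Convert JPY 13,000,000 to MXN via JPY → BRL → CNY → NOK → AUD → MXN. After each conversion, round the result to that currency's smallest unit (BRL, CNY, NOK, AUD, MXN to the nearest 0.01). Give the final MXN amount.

MXN 1,962,883.17

JPY 13,000,000 ÷ 26.580 = BRL 489,089.54
BRL 489,089.54 ÷ 0.71066 = CNY 688,218.75
CNY 688,218.75 ÷ 0.70685 = NOK 973,641.86
NOK 973,641.86 × 0.15843 = AUD 154,254.08
AUD 154,254.08 × 12.725 = MXN 1,962,883.17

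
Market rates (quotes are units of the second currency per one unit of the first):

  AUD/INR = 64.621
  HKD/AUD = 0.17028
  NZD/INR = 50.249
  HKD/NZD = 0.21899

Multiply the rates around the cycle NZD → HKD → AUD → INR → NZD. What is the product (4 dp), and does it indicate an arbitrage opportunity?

1.0000 (no arbitrage)

Around NZD → HKD → AUD → INR → NZD: 1 ÷ 0.21899 × 0.17028 × 64.621 ÷ 50.249 = 0.999967
Product ≈ 1 (deviation 0.003%, within rounding noise).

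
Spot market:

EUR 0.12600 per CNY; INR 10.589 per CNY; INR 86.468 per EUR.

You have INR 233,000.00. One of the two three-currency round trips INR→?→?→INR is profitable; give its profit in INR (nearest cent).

Profitable loop is INR → CNY → EUR → INR:
INR 233,000.00 ÷ 10.589 = CNY 22,003.97
CNY 22,003.97 × 0.12600 = EUR 2,772.50
EUR 2,772.50 × 86.468 = INR 239,732.51
Profit = INR 239,732.51 − INR 233,000.00

Profit: INR 6,732.51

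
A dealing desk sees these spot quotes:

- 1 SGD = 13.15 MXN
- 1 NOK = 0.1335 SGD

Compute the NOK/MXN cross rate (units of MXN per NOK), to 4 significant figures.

1 NOK × 0.1335 = 0.1335 SGD
0.1335 SGD × 13.15 = 1.75553 MXN

NOK/MXN = 1.756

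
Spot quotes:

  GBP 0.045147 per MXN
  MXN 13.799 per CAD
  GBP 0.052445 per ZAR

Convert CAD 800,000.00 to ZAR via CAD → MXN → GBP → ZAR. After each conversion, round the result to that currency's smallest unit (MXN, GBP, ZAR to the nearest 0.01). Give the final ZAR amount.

CAD 800,000.00 × 13.799 = MXN 11,039,200.00
MXN 11,039,200.00 × 0.045147 = GBP 498,386.76
GBP 498,386.76 ÷ 0.052445 = ZAR 9,503,036.71

ZAR 9,503,036.71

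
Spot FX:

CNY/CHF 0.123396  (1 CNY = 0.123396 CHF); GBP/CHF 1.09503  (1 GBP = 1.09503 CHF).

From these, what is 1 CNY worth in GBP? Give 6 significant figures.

1 CNY × 0.123396 = 0.123396 CHF
0.123396 CHF ÷ 1.09503 = 0.112687 GBP

CNY/GBP = 0.112687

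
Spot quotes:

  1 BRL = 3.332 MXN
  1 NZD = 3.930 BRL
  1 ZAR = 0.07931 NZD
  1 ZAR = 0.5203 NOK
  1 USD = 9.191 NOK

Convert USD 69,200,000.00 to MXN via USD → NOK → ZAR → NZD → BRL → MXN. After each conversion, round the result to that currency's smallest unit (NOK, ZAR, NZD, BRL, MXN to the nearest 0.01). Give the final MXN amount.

MXN 1,269,522,866.25

USD 69,200,000.00 × 9.191 = NOK 636,017,200.00
NOK 636,017,200.00 ÷ 0.5203 = ZAR 1,222,404,766.48
ZAR 1,222,404,766.48 × 0.07931 = NZD 96,948,922.03
NZD 96,948,922.03 × 3.930 = BRL 381,009,263.58
BRL 381,009,263.58 × 3.332 = MXN 1,269,522,866.25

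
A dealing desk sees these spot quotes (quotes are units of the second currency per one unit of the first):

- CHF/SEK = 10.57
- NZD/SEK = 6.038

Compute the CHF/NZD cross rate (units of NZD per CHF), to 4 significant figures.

1 CHF × 10.57 = 10.57 SEK
10.57 SEK ÷ 6.038 = 1.75058 NZD

CHF/NZD = 1.751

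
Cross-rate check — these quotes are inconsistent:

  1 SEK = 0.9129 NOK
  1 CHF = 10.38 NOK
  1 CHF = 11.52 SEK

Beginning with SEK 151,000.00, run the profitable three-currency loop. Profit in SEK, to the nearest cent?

Profitable loop is SEK → NOK → CHF → SEK:
SEK 151,000.00 × 0.9129 = NOK 137,847.90
NOK 137,847.90 ÷ 10.38 = CHF 13,280.14
CHF 13,280.14 × 11.52 = SEK 152,987.26
Profit = SEK 152,987.26 − SEK 151,000.00

Profit: SEK 1,987.26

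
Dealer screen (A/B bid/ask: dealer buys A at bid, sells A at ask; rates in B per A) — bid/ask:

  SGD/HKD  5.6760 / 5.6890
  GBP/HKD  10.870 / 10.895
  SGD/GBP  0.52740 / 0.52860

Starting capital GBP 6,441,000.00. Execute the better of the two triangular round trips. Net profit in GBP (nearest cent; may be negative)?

Best loop GBP → HKD → SGD → GBP:
GBP 6,441,000.00 × 10.870 (sell GBP at bid) = HKD 70,013,670.00
HKD 70,013,670.00 ÷ 5.6890 (buy SGD at ask) = SGD 12,306,850.06
SGD 12,306,850.06 × 0.52740 (sell SGD at bid) = GBP 6,490,632.72

Net profit: GBP 49,632.72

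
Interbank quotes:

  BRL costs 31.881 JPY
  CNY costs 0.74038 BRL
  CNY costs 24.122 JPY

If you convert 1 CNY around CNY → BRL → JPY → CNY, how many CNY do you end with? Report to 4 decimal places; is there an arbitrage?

0.9785 (arbitrage exists)

Around CNY → BRL → JPY → CNY: 1 × 0.74038 × 31.881 ÷ 24.122 = 0.978528
Product < 1; profitable direction is CNY → JPY → BRL → CNY.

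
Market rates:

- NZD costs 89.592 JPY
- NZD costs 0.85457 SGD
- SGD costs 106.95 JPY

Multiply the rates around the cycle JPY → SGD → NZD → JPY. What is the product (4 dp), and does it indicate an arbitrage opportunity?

0.9803 (arbitrage exists)

Around JPY → SGD → NZD → JPY: 1 ÷ 106.95 ÷ 0.85457 × 89.592 = 0.980259
Product < 1; profitable direction is JPY → NZD → SGD → JPY.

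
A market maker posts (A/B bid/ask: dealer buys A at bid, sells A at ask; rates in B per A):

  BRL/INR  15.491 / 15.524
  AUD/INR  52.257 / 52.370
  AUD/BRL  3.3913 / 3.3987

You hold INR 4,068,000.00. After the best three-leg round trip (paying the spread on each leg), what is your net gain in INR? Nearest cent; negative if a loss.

Best loop INR → AUD → BRL → INR:
INR 4,068,000.00 ÷ 52.370 (buy AUD at ask) = AUD 77,678.06
AUD 77,678.06 × 3.3913 (sell AUD at bid) = BRL 263,429.60
BRL 263,429.60 × 15.491 (sell BRL at bid) = INR 4,080,788.01

Net profit: INR 12,788.01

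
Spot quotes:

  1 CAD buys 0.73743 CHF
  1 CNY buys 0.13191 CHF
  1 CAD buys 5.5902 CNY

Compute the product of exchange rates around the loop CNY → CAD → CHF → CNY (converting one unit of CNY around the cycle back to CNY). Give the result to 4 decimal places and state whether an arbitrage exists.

Around CNY → CAD → CHF → CNY: 1 ÷ 5.5902 × 0.73743 ÷ 0.13191 = 1.000036
Product ≈ 1 (deviation 0.004%, within rounding noise).

1.0000 (no arbitrage)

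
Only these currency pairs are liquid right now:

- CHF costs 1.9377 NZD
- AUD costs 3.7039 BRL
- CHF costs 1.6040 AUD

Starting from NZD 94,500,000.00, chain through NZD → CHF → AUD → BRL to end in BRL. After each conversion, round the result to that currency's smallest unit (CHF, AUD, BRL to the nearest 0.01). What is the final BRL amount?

NZD 94,500,000.00 ÷ 1.9377 = CHF 48,769,159.31
CHF 48,769,159.31 × 1.6040 = AUD 78,225,731.53
AUD 78,225,731.53 × 3.7039 = BRL 289,740,287.01

BRL 289,740,287.01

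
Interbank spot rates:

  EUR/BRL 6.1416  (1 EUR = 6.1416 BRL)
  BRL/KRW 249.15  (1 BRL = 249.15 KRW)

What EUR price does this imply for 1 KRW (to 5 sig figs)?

1 KRW ÷ 249.15 = 0.00401365 BRL
0.00401365 BRL ÷ 6.1416 = 0.000653518 EUR

KRW/EUR = 0.00065352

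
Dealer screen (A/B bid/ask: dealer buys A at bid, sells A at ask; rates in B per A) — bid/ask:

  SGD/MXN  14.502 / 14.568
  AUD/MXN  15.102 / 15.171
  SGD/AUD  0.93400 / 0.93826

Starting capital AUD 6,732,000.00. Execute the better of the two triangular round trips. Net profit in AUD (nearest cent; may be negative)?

Net profit: AUD 126,586.15

Best loop AUD → SGD → MXN → AUD:
AUD 6,732,000.00 ÷ 0.93826 (buy SGD at ask) = SGD 7,174,983.48
SGD 7,174,983.48 × 14.502 (sell SGD at bid) = MXN 104,051,610.43
MXN 104,051,610.43 ÷ 15.171 (buy AUD at ask) = AUD 6,858,586.15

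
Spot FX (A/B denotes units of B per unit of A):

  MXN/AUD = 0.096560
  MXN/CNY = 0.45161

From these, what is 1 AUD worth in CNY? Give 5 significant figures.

1 AUD ÷ 0.096560 = 10.3563 MXN
10.3563 MXN × 0.45161 = 4.67699 CNY

AUD/CNY = 4.6770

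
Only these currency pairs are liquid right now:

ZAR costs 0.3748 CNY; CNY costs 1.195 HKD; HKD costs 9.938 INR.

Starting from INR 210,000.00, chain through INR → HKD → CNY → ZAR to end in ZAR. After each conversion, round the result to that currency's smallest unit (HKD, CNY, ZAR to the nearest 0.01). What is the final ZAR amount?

ZAR 47,179.43

INR 210,000.00 ÷ 9.938 = HKD 21,131.01
HKD 21,131.01 ÷ 1.195 = CNY 17,682.85
CNY 17,682.85 ÷ 0.3748 = ZAR 47,179.43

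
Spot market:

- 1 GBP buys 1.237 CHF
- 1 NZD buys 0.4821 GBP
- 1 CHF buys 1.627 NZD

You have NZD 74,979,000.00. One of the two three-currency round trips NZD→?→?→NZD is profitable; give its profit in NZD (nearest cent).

Profitable loop is NZD → CHF → GBP → NZD:
NZD 74,979,000.00 ÷ 1.627 = CHF 46,084,204.06
CHF 46,084,204.06 ÷ 1.237 = GBP 37,254,813.30
GBP 37,254,813.30 ÷ 0.4821 = NZD 77,276,111.40
Profit = NZD 77,276,111.40 − NZD 74,979,000.00

Profit: NZD 2,297,111.40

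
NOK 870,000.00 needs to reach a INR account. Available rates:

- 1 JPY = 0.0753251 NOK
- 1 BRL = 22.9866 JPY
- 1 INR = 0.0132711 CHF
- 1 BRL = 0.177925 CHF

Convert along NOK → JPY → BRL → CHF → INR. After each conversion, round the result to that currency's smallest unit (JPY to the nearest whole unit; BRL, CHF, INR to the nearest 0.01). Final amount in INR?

NOK 870,000.00 ÷ 0.0753251 = JPY 11,549,935
JPY 11,549,935 ÷ 22.9866 = BRL 502,463.83
BRL 502,463.83 × 0.177925 = CHF 89,400.88
CHF 89,400.88 ÷ 0.0132711 = INR 6,736,508.65

INR 6,736,508.65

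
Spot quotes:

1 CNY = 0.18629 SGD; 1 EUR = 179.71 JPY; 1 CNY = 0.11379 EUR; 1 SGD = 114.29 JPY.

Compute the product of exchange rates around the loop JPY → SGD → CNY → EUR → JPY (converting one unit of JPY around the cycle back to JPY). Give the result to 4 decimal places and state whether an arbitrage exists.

Around JPY → SGD → CNY → EUR → JPY: 1 ÷ 114.29 ÷ 0.18629 × 0.11379 × 179.71 = 0.960458
Product < 1; profitable direction is JPY → EUR → CNY → SGD → JPY.

0.9605 (arbitrage exists)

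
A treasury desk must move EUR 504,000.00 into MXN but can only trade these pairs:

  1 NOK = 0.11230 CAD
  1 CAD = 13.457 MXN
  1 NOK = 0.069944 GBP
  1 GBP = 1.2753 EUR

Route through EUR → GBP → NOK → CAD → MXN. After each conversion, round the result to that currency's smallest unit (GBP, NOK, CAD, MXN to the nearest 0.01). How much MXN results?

EUR 504,000.00 ÷ 1.2753 = GBP 395,201.13
GBP 395,201.13 ÷ 0.069944 = NOK 5,650,250.63
NOK 5,650,250.63 × 0.11230 = CAD 634,523.15
CAD 634,523.15 × 13.457 = MXN 8,538,778.03

MXN 8,538,778.03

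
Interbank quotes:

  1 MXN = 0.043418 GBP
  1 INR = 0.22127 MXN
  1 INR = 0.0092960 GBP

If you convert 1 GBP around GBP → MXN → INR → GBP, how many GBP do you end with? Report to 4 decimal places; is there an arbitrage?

Around GBP → MXN → INR → GBP: 1 ÷ 0.043418 ÷ 0.22127 × 0.0092960 = 0.967618
Product < 1; profitable direction is GBP → INR → MXN → GBP.

0.9676 (arbitrage exists)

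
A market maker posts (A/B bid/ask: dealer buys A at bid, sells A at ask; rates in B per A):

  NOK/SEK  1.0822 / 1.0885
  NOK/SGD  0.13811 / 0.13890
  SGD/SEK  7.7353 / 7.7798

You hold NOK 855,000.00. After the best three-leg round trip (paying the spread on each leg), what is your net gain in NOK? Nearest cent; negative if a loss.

Net profit: NOK 1,254.70

Best loop NOK → SEK → SGD → NOK:
NOK 855,000.00 × 1.0822 (sell NOK at bid) = SEK 925,281.00
SEK 925,281.00 ÷ 7.7798 (buy SGD at ask) = SGD 118,933.78
SGD 118,933.78 ÷ 0.13890 (buy NOK at ask) = NOK 856,254.70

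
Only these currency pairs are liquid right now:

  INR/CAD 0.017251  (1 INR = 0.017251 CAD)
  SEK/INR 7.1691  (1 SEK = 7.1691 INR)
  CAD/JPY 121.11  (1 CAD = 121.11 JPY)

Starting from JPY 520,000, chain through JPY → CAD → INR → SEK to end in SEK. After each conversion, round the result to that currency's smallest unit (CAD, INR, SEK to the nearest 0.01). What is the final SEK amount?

SEK 34,717.20

JPY 520,000 ÷ 121.11 = CAD 4,293.62
CAD 4,293.62 ÷ 0.017251 = INR 248,891.08
INR 248,891.08 ÷ 7.1691 = SEK 34,717.20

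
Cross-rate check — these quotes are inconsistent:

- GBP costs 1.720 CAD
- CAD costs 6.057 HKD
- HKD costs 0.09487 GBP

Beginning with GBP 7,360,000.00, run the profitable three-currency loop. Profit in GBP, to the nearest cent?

Profitable loop is GBP → HKD → CAD → GBP:
GBP 7,360,000.00 ÷ 0.09487 = HKD 77,579,846.11
HKD 77,579,846.11 ÷ 6.057 = CAD 12,808,295.54
CAD 12,808,295.54 ÷ 1.720 = GBP 7,446,683.46
Profit = GBP 7,446,683.46 − GBP 7,360,000.00

Profit: GBP 86,683.46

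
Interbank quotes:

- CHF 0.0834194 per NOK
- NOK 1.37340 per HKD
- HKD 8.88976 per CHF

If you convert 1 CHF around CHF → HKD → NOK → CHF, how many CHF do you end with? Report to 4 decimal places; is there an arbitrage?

Around CHF → HKD → NOK → CHF: 1 × 8.88976 × 1.37340 × 0.0834194 = 1.018484
Product > 1; profitable direction is CHF → HKD → NOK → CHF.

1.0185 (arbitrage exists)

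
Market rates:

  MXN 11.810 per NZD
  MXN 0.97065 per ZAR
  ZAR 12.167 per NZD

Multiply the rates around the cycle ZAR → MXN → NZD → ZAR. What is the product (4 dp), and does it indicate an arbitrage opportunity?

Around ZAR → MXN → NZD → ZAR: 1 × 0.97065 ÷ 11.810 × 12.167 = 0.999991
Product ≈ 1 (deviation 0.001%, within rounding noise).

1.0000 (no arbitrage)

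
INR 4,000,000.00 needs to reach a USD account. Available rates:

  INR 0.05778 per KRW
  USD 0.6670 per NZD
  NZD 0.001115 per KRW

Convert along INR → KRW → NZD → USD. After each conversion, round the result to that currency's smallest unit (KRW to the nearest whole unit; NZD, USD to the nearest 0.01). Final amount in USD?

INR 4,000,000.00 ÷ 0.05778 = KRW 69,228,107
KRW 69,228,107 × 0.001115 = NZD 77,189.34
NZD 77,189.34 × 0.6670 = USD 51,485.29

USD 51,485.29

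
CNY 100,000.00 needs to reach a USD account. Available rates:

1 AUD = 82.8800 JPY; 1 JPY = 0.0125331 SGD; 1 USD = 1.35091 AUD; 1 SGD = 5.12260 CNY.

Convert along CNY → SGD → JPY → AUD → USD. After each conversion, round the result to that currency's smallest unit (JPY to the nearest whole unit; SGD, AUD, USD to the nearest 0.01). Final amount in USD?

USD 13,911.53

CNY 100,000.00 ÷ 5.12260 = SGD 19,521.34
SGD 19,521.34 ÷ 0.0125331 = JPY 1,557,583
JPY 1,557,583 ÷ 82.8800 = AUD 18,793.23
AUD 18,793.23 ÷ 1.35091 = USD 13,911.53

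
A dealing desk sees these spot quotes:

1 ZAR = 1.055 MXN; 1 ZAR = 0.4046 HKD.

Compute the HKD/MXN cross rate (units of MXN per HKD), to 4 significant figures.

1 HKD ÷ 0.4046 = 2.47158 ZAR
2.47158 ZAR × 1.055 = 2.60751 MXN

HKD/MXN = 2.608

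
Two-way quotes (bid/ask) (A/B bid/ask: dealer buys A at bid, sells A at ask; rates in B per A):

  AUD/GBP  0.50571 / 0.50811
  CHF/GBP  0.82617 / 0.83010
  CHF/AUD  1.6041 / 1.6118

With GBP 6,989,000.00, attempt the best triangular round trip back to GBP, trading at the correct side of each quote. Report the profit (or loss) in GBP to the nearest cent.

Net profit: GBP 61,429.39

Best loop GBP → AUD → CHF → GBP:
GBP 6,989,000.00 ÷ 0.50811 (buy AUD at ask) = AUD 13,754,895.59
AUD 13,754,895.59 ÷ 1.6118 (buy CHF at ask) = CHF 8,533,872.44
CHF 8,533,872.44 × 0.82617 (sell CHF at bid) = GBP 7,050,429.39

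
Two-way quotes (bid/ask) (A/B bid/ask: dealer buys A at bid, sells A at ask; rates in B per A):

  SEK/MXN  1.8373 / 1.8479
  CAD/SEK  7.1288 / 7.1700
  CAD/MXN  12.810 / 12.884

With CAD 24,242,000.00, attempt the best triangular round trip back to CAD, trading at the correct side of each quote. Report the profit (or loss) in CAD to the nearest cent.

Best loop CAD → SEK → MXN → CAD:
CAD 24,242,000.00 × 7.1288 (sell CAD at bid) = SEK 172,816,369.60
SEK 172,816,369.60 × 1.8373 (sell SEK at bid) = MXN 317,515,515.87
MXN 317,515,515.87 ÷ 12.884 (buy CAD at ask) = CAD 24,644,172.30

Net profit: CAD 402,172.30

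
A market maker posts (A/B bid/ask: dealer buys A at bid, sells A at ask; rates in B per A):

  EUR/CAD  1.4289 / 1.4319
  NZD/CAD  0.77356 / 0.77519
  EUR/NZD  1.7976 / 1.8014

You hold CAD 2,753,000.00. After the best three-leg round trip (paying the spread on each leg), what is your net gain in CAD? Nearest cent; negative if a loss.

Net profit: CAD 64,018.68

Best loop CAD → NZD → EUR → CAD:
CAD 2,753,000.00 ÷ 0.77519 (buy NZD at ask) = NZD 3,551,387.40
NZD 3,551,387.40 ÷ 1.8014 (buy EUR at ask) = EUR 1,971,459.64
EUR 1,971,459.64 × 1.4289 (sell EUR at bid) = CAD 2,817,018.68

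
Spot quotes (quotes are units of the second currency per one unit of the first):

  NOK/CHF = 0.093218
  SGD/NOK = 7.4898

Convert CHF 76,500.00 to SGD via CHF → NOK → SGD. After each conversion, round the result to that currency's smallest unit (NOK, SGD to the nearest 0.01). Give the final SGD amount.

SGD 109,569.94

CHF 76,500.00 ÷ 0.093218 = NOK 820,656.95
NOK 820,656.95 ÷ 7.4898 = SGD 109,569.94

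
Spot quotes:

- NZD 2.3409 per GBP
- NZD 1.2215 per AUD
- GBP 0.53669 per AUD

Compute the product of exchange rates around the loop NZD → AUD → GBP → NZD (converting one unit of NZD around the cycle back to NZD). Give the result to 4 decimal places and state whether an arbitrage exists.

1.0285 (arbitrage exists)

Around NZD → AUD → GBP → NZD: 1 ÷ 1.2215 × 0.53669 × 2.3409 = 1.028520
Product > 1; profitable direction is NZD → AUD → GBP → NZD.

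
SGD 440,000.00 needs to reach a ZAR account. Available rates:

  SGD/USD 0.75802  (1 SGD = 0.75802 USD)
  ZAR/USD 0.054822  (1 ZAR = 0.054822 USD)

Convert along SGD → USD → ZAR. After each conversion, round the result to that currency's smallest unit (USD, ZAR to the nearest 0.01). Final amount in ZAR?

SGD 440,000.00 × 0.75802 = USD 333,528.80
USD 333,528.80 ÷ 0.054822 = ZAR 6,083,849.55

ZAR 6,083,849.55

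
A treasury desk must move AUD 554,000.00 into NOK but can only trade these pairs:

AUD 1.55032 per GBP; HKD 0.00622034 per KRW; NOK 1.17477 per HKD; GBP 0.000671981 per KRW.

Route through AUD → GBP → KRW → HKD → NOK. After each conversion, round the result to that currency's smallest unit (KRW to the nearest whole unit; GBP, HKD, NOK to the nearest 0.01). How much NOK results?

AUD 554,000.00 ÷ 1.55032 = GBP 357,345.58
GBP 357,345.58 ÷ 0.000671981 = KRW 531,779,291
KRW 531,779,291 × 0.00622034 = HKD 3,307,847.99
HKD 3,307,847.99 × 1.17477 = NOK 3,885,960.58

NOK 3,885,960.58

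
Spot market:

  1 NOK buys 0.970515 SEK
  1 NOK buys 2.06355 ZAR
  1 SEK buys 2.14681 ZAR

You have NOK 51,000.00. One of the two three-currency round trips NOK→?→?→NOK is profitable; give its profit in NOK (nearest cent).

Profit: NOK 493.34

Profitable loop is NOK → SEK → ZAR → NOK:
NOK 51,000.00 × 0.970515 = SEK 49,496.26
SEK 49,496.26 × 2.14681 = ZAR 106,259.08
ZAR 106,259.08 ÷ 2.06355 = NOK 51,493.34
Profit = NOK 51,493.34 − NOK 51,000.00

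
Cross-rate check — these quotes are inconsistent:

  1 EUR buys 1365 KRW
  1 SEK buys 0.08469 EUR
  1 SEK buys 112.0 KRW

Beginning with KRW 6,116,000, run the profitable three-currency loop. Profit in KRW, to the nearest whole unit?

Profit: KRW 196,687

Profitable loop is KRW → SEK → EUR → KRW:
KRW 6,116,000 ÷ 112.0 = SEK 54,607.14
SEK 54,607.14 × 0.08469 = EUR 4,624.68
EUR 4,624.68 × 1365 = KRW 6,312,687
Profit = KRW 6,312,687 − KRW 6,116,000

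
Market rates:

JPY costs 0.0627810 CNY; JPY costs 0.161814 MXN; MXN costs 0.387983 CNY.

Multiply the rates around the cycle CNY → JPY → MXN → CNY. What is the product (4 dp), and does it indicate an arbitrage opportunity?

1.0000 (no arbitrage)

Around CNY → JPY → MXN → CNY: 1 ÷ 0.0627810 × 0.161814 × 0.387983 = 1.000001
Product ≈ 1 (deviation 0.000%, within rounding noise).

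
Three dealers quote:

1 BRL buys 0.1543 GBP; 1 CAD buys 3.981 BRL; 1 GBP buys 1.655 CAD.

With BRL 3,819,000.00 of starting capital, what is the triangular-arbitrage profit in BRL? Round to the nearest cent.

Profitable loop is BRL → GBP → CAD → BRL:
BRL 3,819,000.00 × 0.1543 = GBP 589,271.70
GBP 589,271.70 × 1.655 = CAD 975,244.66
CAD 975,244.66 × 3.981 = BRL 3,882,449.01
Profit = BRL 3,882,449.01 − BRL 3,819,000.00

Profit: BRL 63,449.01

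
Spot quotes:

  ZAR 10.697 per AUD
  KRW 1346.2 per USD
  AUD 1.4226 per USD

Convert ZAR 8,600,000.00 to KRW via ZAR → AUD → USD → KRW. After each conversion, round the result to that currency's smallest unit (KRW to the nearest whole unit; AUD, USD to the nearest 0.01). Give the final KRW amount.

KRW 760,787,268

ZAR 8,600,000.00 ÷ 10.697 = AUD 803,963.73
AUD 803,963.73 ÷ 1.4226 = USD 565,136.88
USD 565,136.88 × 1346.2 = KRW 760,787,268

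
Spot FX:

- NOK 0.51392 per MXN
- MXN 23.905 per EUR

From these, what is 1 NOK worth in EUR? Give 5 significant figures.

1 NOK ÷ 0.51392 = 1.94583 MXN
1.94583 MXN ÷ 23.905 = 0.0813984 EUR

NOK/EUR = 0.081398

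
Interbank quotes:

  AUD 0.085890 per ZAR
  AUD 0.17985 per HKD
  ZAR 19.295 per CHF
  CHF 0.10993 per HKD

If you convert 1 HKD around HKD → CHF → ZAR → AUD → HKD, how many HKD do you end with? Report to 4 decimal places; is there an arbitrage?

1.0130 (arbitrage exists)

Around HKD → CHF → ZAR → AUD → HKD: 1 × 0.10993 × 19.295 × 0.085890 ÷ 0.17985 = 1.012962
Product > 1; profitable direction is HKD → CHF → ZAR → AUD → HKD.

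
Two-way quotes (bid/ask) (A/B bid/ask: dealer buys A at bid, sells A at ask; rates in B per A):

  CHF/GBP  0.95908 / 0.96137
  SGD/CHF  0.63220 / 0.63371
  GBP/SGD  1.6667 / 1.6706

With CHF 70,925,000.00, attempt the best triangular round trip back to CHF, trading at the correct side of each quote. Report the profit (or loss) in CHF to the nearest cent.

Net profit: CHF 749,736.66

Best loop CHF → GBP → SGD → CHF:
CHF 70,925,000.00 × 0.95908 (sell CHF at bid) = GBP 68,022,749.00
GBP 68,022,749.00 × 1.6667 (sell GBP at bid) = SGD 113,373,515.76
SGD 113,373,515.76 × 0.63220 (sell SGD at bid) = CHF 71,674,736.66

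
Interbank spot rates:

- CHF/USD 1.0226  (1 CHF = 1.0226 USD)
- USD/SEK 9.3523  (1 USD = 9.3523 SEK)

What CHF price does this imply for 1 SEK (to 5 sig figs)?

SEK/CHF = 0.10456

1 SEK ÷ 9.3523 = 0.106926 USD
0.106926 USD ÷ 1.0226 = 0.104562 CHF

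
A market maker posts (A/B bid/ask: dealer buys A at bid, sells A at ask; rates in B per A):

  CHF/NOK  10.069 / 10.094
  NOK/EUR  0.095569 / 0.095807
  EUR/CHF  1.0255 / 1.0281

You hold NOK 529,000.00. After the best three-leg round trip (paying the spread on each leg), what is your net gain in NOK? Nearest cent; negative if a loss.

Best loop NOK → CHF → EUR → NOK:
NOK 529,000.00 ÷ 10.094 (buy CHF at ask) = CHF 52,407.37
CHF 52,407.37 ÷ 1.0281 (buy EUR at ask) = EUR 50,974.97
EUR 50,974.97 ÷ 0.095807 (buy NOK at ask) = NOK 532,058.97

Net profit: NOK 3,058.97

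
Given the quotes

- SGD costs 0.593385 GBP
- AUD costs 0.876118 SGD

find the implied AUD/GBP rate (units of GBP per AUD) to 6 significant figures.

1 AUD × 0.876118 = 0.876118 SGD
0.876118 SGD × 0.593385 = 0.519875 GBP

AUD/GBP = 0.519875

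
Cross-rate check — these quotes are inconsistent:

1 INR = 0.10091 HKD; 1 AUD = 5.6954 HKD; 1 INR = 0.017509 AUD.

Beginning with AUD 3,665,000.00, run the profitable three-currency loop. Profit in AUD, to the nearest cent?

Profitable loop is AUD → INR → HKD → AUD:
AUD 3,665,000.00 ÷ 0.017509 = INR 209,320,920.67
INR 209,320,920.67 × 0.10091 = HKD 21,122,574.10
HKD 21,122,574.10 ÷ 5.6954 = AUD 3,708,707.75
Profit = AUD 3,708,707.75 − AUD 3,665,000.00

Profit: AUD 43,707.75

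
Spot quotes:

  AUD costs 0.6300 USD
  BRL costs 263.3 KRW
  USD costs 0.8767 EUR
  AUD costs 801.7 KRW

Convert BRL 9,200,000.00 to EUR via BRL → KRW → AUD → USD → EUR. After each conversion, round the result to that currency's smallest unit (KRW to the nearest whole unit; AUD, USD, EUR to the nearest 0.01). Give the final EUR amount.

EUR 1,668,854.06

BRL 9,200,000.00 × 263.3 = KRW 2,422,360,000
KRW 2,422,360,000 ÷ 801.7 = AUD 3,021,529.25
AUD 3,021,529.25 × 0.6300 = USD 1,903,563.43
USD 1,903,563.43 × 0.8767 = EUR 1,668,854.06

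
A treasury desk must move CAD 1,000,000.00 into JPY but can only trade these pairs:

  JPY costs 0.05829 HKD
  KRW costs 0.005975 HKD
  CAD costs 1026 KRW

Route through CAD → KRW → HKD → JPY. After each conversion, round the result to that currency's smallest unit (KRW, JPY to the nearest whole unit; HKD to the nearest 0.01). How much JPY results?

CAD 1,000,000.00 × 1026 = KRW 1,026,000,000
KRW 1,026,000,000 × 0.005975 = HKD 6,130,350.00
HKD 6,130,350.00 ÷ 0.05829 = JPY 105,169,840

JPY 105,169,840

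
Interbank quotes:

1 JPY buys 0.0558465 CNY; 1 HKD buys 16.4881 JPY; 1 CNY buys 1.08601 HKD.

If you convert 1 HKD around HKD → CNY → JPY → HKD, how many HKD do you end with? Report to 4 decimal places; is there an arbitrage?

1.0000 (no arbitrage)

Around HKD → CNY → JPY → HKD: 1 ÷ 1.08601 ÷ 0.0558465 ÷ 16.4881 = 0.999999
Product ≈ 1 (deviation 0.000%, within rounding noise).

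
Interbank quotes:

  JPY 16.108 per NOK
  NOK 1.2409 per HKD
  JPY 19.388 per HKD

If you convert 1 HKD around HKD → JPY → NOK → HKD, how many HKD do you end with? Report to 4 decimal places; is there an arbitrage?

0.9700 (arbitrage exists)

Around HKD → JPY → NOK → HKD: 1 × 19.388 ÷ 16.108 ÷ 1.2409 = 0.969962
Product < 1; profitable direction is HKD → NOK → JPY → HKD.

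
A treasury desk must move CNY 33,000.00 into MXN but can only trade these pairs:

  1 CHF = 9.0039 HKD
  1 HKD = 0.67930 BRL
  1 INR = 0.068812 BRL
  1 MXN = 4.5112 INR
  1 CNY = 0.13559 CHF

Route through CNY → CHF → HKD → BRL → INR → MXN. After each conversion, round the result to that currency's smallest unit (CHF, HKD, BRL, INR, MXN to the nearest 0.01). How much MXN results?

MXN 88,161.22

CNY 33,000.00 × 0.13559 = CHF 4,474.47
CHF 4,474.47 × 9.0039 = HKD 40,287.68
HKD 40,287.68 × 0.67930 = BRL 27,367.42
BRL 27,367.42 ÷ 0.068812 = INR 397,712.90
INR 397,712.90 ÷ 4.5112 = MXN 88,161.22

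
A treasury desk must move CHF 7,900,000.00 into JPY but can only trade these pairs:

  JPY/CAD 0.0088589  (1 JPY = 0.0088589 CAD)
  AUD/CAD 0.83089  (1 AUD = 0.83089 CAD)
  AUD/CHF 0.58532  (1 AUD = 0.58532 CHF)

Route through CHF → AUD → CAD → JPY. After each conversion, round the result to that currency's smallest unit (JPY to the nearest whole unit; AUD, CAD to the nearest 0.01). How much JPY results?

JPY 1,265,894,346

CHF 7,900,000.00 ÷ 0.58532 = AUD 13,496,890.59
AUD 13,496,890.59 × 0.83089 = CAD 11,214,431.42
CAD 11,214,431.42 ÷ 0.0088589 = JPY 1,265,894,346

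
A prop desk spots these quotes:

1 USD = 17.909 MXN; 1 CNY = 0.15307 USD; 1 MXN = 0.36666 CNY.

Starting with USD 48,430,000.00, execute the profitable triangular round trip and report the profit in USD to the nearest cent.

Profitable loop is USD → MXN → CNY → USD:
USD 48,430,000.00 × 17.909 = MXN 867,332,870.00
MXN 867,332,870.00 × 0.36666 = CNY 318,016,270.11
CNY 318,016,270.11 × 0.15307 = USD 48,678,750.47
Profit = USD 48,678,750.47 − USD 48,430,000.00

Profit: USD 248,750.47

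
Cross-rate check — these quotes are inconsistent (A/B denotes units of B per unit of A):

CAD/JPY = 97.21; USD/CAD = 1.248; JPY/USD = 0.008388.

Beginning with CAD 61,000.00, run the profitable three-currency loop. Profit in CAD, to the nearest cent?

Profitable loop is CAD → JPY → USD → CAD:
CAD 61,000.00 × 97.21 = JPY 5,929,810
JPY 5,929,810 × 0.008388 = USD 49,739.25
USD 49,739.25 × 1.248 = CAD 62,074.58
Profit = CAD 62,074.58 − CAD 61,000.00

Profit: CAD 1,074.58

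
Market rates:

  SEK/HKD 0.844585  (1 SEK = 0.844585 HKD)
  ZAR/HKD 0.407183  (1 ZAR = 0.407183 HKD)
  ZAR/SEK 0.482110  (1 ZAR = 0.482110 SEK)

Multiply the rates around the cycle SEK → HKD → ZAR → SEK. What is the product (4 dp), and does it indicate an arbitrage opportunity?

1.0000 (no arbitrage)

Around SEK → HKD → ZAR → SEK: 1 × 0.844585 ÷ 0.407183 × 0.482110 = 1.000000
Product ≈ 1 (deviation 0.000%, within rounding noise).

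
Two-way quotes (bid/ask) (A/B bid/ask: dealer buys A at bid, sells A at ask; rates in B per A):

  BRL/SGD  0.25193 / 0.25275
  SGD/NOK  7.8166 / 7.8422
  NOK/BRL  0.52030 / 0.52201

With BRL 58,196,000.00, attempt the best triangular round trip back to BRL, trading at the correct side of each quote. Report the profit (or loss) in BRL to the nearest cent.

Best loop BRL → SGD → NOK → BRL:
BRL 58,196,000.00 × 0.25193 (sell BRL at bid) = SGD 14,661,318.28
SGD 14,661,318.28 × 7.8166 (sell SGD at bid) = NOK 114,601,660.47
NOK 114,601,660.47 × 0.52030 (sell NOK at bid) = BRL 59,627,243.94

Net profit: BRL 1,431,243.94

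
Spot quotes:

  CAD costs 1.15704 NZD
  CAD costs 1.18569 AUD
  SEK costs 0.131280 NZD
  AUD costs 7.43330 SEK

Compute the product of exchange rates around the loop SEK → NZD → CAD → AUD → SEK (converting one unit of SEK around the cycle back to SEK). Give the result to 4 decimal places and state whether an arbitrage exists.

1.0000 (no arbitrage)

Around SEK → NZD → CAD → AUD → SEK: 1 × 0.131280 ÷ 1.15704 × 1.18569 × 7.43330 = 1.000007
Product ≈ 1 (deviation 0.001%, within rounding noise).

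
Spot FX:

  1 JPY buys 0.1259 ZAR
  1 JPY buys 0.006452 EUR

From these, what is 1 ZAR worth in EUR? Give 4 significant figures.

ZAR/EUR = 0.05125

1 ZAR ÷ 0.1259 = 7.94281 JPY
7.94281 JPY × 0.006452 = 0.051247 EUR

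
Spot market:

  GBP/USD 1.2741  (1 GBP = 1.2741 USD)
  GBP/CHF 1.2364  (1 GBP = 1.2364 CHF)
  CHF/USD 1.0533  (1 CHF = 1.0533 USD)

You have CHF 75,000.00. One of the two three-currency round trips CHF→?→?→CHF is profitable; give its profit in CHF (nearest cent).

Profit: CHF 1,660.00

Profitable loop is CHF → USD → GBP → CHF:
CHF 75,000.00 × 1.0533 = USD 78,997.50
USD 78,997.50 ÷ 1.2741 = GBP 62,002.59
GBP 62,002.59 × 1.2364 = CHF 76,660.00
Profit = CHF 76,660.00 − CHF 75,000.00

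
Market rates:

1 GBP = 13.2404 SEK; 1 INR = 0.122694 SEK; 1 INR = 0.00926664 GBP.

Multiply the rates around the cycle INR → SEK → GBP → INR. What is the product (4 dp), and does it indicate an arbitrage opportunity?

1.0000 (no arbitrage)

Around INR → SEK → GBP → INR: 1 × 0.122694 ÷ 13.2404 ÷ 0.00926664 = 1.000000
Product ≈ 1 (deviation 0.000%, within rounding noise).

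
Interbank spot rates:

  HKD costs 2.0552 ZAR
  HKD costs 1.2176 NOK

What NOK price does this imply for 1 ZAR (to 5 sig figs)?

1 ZAR ÷ 2.0552 = 0.486571 HKD
0.486571 HKD × 1.2176 = 0.592448 NOK

ZAR/NOK = 0.59245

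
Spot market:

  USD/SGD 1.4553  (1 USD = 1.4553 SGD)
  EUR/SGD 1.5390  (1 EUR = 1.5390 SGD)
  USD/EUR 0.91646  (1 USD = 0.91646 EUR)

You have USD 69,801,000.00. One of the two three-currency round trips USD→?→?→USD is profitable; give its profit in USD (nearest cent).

Profit: USD 2,220,479.68

Profitable loop is USD → SGD → EUR → USD:
USD 69,801,000.00 × 1.4553 = SGD 101,581,395.30
SGD 101,581,395.30 ÷ 1.5390 = EUR 66,004,805.26
EUR 66,004,805.26 ÷ 0.91646 = USD 72,021,479.68
Profit = USD 72,021,479.68 − USD 69,801,000.00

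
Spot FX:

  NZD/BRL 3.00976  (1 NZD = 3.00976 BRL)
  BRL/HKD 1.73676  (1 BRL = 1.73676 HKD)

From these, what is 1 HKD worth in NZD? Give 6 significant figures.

HKD/NZD = 0.191306

1 HKD ÷ 1.73676 = 0.575785 BRL
0.575785 BRL ÷ 3.00976 = 0.191306 NZD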